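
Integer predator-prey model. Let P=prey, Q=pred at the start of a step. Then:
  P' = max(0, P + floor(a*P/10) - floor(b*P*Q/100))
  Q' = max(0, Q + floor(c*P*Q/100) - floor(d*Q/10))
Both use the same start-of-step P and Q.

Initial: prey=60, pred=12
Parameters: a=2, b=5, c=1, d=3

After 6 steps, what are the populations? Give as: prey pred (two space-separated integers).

Step 1: prey: 60+12-36=36; pred: 12+7-3=16
Step 2: prey: 36+7-28=15; pred: 16+5-4=17
Step 3: prey: 15+3-12=6; pred: 17+2-5=14
Step 4: prey: 6+1-4=3; pred: 14+0-4=10
Step 5: prey: 3+0-1=2; pred: 10+0-3=7
Step 6: prey: 2+0-0=2; pred: 7+0-2=5

Answer: 2 5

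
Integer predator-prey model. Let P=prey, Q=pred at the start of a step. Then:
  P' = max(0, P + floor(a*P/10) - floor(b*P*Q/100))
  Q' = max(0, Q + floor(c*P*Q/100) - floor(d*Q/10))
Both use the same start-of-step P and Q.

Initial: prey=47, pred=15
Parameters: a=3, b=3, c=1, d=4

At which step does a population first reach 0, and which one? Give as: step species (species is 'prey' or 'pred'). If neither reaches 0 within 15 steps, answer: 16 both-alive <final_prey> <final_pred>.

Step 1: prey: 47+14-21=40; pred: 15+7-6=16
Step 2: prey: 40+12-19=33; pred: 16+6-6=16
Step 3: prey: 33+9-15=27; pred: 16+5-6=15
Step 4: prey: 27+8-12=23; pred: 15+4-6=13
Step 5: prey: 23+6-8=21; pred: 13+2-5=10
Step 6: prey: 21+6-6=21; pred: 10+2-4=8
Step 7: prey: 21+6-5=22; pred: 8+1-3=6
Step 8: prey: 22+6-3=25; pred: 6+1-2=5
Step 9: prey: 25+7-3=29; pred: 5+1-2=4
Step 10: prey: 29+8-3=34; pred: 4+1-1=4
Step 11: prey: 34+10-4=40; pred: 4+1-1=4
Step 12: prey: 40+12-4=48; pred: 4+1-1=4
Step 13: prey: 48+14-5=57; pred: 4+1-1=4
Step 14: prey: 57+17-6=68; pred: 4+2-1=5
Step 15: prey: 68+20-10=78; pred: 5+3-2=6
No extinction within 15 steps

Answer: 16 both-alive 78 6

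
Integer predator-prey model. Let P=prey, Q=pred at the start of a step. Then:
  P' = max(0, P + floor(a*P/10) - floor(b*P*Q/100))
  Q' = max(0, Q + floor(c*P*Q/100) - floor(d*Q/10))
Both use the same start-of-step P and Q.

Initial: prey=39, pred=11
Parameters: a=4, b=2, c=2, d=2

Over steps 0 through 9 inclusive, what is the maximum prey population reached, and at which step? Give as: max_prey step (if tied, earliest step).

Answer: 49 2

Derivation:
Step 1: prey: 39+15-8=46; pred: 11+8-2=17
Step 2: prey: 46+18-15=49; pred: 17+15-3=29
Step 3: prey: 49+19-28=40; pred: 29+28-5=52
Step 4: prey: 40+16-41=15; pred: 52+41-10=83
Step 5: prey: 15+6-24=0; pred: 83+24-16=91
Step 6: prey: 0+0-0=0; pred: 91+0-18=73
Step 7: prey: 0+0-0=0; pred: 73+0-14=59
Step 8: prey: 0+0-0=0; pred: 59+0-11=48
Step 9: prey: 0+0-0=0; pred: 48+0-9=39
Max prey = 49 at step 2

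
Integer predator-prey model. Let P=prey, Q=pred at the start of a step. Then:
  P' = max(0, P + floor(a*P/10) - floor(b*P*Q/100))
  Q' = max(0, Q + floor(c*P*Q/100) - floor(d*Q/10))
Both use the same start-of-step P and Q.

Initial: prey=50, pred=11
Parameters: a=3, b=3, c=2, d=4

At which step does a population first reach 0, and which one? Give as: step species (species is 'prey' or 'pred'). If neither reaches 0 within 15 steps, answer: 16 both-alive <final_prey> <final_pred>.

Answer: 16 both-alive 1 2

Derivation:
Step 1: prey: 50+15-16=49; pred: 11+11-4=18
Step 2: prey: 49+14-26=37; pred: 18+17-7=28
Step 3: prey: 37+11-31=17; pred: 28+20-11=37
Step 4: prey: 17+5-18=4; pred: 37+12-14=35
Step 5: prey: 4+1-4=1; pred: 35+2-14=23
Step 6: prey: 1+0-0=1; pred: 23+0-9=14
Step 7: prey: 1+0-0=1; pred: 14+0-5=9
Step 8: prey: 1+0-0=1; pred: 9+0-3=6
Step 9: prey: 1+0-0=1; pred: 6+0-2=4
Step 10: prey: 1+0-0=1; pred: 4+0-1=3
Step 11: prey: 1+0-0=1; pred: 3+0-1=2
Step 12: prey: 1+0-0=1; pred: 2+0-0=2
Steps 13-15: state stable at prey=1, pred=2 (no change)
No extinction within 15 steps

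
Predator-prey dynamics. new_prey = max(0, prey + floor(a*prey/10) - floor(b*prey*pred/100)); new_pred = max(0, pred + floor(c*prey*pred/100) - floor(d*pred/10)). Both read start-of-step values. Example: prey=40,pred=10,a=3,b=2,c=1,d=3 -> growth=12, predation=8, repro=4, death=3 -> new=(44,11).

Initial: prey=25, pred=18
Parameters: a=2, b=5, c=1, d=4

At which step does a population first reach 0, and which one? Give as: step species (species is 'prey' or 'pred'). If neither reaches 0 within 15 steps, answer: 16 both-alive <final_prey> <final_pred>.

Step 1: prey: 25+5-22=8; pred: 18+4-7=15
Step 2: prey: 8+1-6=3; pred: 15+1-6=10
Step 3: prey: 3+0-1=2; pred: 10+0-4=6
Step 4: prey: 2+0-0=2; pred: 6+0-2=4
Step 5: prey: 2+0-0=2; pred: 4+0-1=3
Step 6: prey: 2+0-0=2; pred: 3+0-1=2
Step 7: prey: 2+0-0=2; pred: 2+0-0=2
Steps 8-15: state stable at prey=2, pred=2 (no change)
No extinction within 15 steps

Answer: 16 both-alive 2 2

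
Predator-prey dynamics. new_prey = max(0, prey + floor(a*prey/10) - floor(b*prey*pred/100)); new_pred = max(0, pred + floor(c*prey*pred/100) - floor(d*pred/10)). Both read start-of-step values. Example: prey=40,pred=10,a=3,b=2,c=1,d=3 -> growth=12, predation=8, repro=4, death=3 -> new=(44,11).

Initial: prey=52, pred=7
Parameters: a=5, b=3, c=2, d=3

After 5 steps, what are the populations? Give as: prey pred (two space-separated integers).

Answer: 0 75

Derivation:
Step 1: prey: 52+26-10=68; pred: 7+7-2=12
Step 2: prey: 68+34-24=78; pred: 12+16-3=25
Step 3: prey: 78+39-58=59; pred: 25+39-7=57
Step 4: prey: 59+29-100=0; pred: 57+67-17=107
Step 5: prey: 0+0-0=0; pred: 107+0-32=75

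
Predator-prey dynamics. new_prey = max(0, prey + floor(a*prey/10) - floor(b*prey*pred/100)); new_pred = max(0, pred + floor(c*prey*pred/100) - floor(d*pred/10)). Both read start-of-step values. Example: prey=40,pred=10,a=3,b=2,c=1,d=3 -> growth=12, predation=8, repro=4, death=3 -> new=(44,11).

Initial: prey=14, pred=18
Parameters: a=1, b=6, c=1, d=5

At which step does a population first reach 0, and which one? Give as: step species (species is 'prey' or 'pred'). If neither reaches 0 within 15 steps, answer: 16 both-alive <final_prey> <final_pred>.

Answer: 1 prey

Derivation:
Step 1: prey: 14+1-15=0; pred: 18+2-9=11
First extinction: prey at step 1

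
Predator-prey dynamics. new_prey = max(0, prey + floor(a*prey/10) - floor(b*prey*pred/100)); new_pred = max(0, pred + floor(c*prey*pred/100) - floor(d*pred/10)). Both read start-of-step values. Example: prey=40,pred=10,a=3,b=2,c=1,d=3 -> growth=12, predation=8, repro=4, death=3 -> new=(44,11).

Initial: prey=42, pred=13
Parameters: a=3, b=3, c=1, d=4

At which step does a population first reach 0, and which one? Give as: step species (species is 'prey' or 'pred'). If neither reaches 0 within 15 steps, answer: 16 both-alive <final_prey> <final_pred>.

Answer: 16 both-alive 54 10

Derivation:
Step 1: prey: 42+12-16=38; pred: 13+5-5=13
Step 2: prey: 38+11-14=35; pred: 13+4-5=12
Step 3: prey: 35+10-12=33; pred: 12+4-4=12
Step 4: prey: 33+9-11=31; pred: 12+3-4=11
Step 5: prey: 31+9-10=30; pred: 11+3-4=10
Step 6: prey: 30+9-9=30; pred: 10+3-4=9
Step 7: prey: 30+9-8=31; pred: 9+2-3=8
Step 8: prey: 31+9-7=33; pred: 8+2-3=7
Step 9: prey: 33+9-6=36; pred: 7+2-2=7
Step 10: prey: 36+10-7=39; pred: 7+2-2=7
Step 11: prey: 39+11-8=42; pred: 7+2-2=7
Step 12: prey: 42+12-8=46; pred: 7+2-2=7
Step 13: prey: 46+13-9=50; pred: 7+3-2=8
Step 14: prey: 50+15-12=53; pred: 8+4-3=9
Step 15: prey: 53+15-14=54; pred: 9+4-3=10
No extinction within 15 steps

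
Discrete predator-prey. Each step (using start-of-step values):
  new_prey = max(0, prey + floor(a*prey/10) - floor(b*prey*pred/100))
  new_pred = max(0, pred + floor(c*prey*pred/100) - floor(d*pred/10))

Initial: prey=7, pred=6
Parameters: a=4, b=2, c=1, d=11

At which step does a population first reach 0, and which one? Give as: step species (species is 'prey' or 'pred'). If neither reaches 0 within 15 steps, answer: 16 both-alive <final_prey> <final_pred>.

Step 1: prey: 7+2-0=9; pred: 6+0-6=0
First extinction: pred at step 1

Answer: 1 pred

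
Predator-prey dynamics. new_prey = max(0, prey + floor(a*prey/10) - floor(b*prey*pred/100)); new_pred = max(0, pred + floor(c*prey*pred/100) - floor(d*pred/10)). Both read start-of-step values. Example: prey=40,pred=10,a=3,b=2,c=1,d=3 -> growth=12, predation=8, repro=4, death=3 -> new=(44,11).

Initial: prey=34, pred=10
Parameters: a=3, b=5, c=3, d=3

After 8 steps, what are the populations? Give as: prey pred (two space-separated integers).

Answer: 0 5

Derivation:
Step 1: prey: 34+10-17=27; pred: 10+10-3=17
Step 2: prey: 27+8-22=13; pred: 17+13-5=25
Step 3: prey: 13+3-16=0; pred: 25+9-7=27
Step 4: prey: 0+0-0=0; pred: 27+0-8=19
Step 5: prey: 0+0-0=0; pred: 19+0-5=14
Step 6: prey: 0+0-0=0; pred: 14+0-4=10
Step 7: prey: 0+0-0=0; pred: 10+0-3=7
Step 8: prey: 0+0-0=0; pred: 7+0-2=5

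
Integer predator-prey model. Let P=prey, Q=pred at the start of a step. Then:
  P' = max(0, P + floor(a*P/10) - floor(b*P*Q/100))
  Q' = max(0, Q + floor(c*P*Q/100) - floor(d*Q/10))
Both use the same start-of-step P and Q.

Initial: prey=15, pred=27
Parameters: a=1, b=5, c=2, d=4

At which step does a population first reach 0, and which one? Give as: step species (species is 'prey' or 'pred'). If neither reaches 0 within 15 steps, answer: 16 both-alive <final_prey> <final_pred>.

Step 1: prey: 15+1-20=0; pred: 27+8-10=25
First extinction: prey at step 1

Answer: 1 prey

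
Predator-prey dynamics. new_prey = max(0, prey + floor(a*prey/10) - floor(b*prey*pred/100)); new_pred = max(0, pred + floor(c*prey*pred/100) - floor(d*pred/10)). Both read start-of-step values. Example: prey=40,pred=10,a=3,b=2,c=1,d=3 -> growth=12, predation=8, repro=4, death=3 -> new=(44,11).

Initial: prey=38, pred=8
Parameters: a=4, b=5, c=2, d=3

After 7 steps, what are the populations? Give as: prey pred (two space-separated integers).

Answer: 1 10

Derivation:
Step 1: prey: 38+15-15=38; pred: 8+6-2=12
Step 2: prey: 38+15-22=31; pred: 12+9-3=18
Step 3: prey: 31+12-27=16; pred: 18+11-5=24
Step 4: prey: 16+6-19=3; pred: 24+7-7=24
Step 5: prey: 3+1-3=1; pred: 24+1-7=18
Step 6: prey: 1+0-0=1; pred: 18+0-5=13
Step 7: prey: 1+0-0=1; pred: 13+0-3=10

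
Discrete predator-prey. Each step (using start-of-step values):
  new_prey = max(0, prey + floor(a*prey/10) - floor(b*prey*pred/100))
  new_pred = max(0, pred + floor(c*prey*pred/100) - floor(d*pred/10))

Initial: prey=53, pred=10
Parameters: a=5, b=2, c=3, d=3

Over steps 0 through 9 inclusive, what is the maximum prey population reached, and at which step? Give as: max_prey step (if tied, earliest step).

Step 1: prey: 53+26-10=69; pred: 10+15-3=22
Step 2: prey: 69+34-30=73; pred: 22+45-6=61
Step 3: prey: 73+36-89=20; pred: 61+133-18=176
Step 4: prey: 20+10-70=0; pred: 176+105-52=229
Step 5: prey: 0+0-0=0; pred: 229+0-68=161
Step 6: prey: 0+0-0=0; pred: 161+0-48=113
Step 7: prey: 0+0-0=0; pred: 113+0-33=80
Step 8: prey: 0+0-0=0; pred: 80+0-24=56
Step 9: prey: 0+0-0=0; pred: 56+0-16=40
Max prey = 73 at step 2

Answer: 73 2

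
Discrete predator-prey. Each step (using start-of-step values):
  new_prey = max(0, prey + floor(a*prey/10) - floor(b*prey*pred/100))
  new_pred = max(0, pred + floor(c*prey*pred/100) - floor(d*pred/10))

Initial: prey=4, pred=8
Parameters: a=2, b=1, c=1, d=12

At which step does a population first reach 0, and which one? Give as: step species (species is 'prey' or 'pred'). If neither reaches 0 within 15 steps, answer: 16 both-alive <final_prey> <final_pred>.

Step 1: prey: 4+0-0=4; pred: 8+0-9=0
First extinction: pred at step 1

Answer: 1 pred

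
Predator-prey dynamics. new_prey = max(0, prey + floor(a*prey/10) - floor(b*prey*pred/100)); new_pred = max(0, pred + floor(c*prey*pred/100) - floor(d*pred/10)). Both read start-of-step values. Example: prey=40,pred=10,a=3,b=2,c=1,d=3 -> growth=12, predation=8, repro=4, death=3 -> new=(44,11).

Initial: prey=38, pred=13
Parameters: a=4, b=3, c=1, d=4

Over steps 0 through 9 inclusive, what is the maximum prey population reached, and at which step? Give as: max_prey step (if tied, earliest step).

Step 1: prey: 38+15-14=39; pred: 13+4-5=12
Step 2: prey: 39+15-14=40; pred: 12+4-4=12
Step 3: prey: 40+16-14=42; pred: 12+4-4=12
Step 4: prey: 42+16-15=43; pred: 12+5-4=13
Step 5: prey: 43+17-16=44; pred: 13+5-5=13
Step 6: prey: 44+17-17=44; pred: 13+5-5=13
Step 7: prey: 44+17-17=44; pred: 13+5-5=13
Step 8: prey: 44+17-17=44; pred: 13+5-5=13
Step 9: prey: 44+17-17=44; pred: 13+5-5=13
Max prey = 44 at step 5

Answer: 44 5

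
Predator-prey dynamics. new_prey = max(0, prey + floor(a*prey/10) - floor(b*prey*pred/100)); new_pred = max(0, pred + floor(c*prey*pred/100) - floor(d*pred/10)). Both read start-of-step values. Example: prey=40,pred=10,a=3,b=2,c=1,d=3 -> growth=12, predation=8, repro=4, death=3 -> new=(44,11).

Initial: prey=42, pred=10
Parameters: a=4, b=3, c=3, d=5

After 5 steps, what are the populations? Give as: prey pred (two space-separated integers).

Step 1: prey: 42+16-12=46; pred: 10+12-5=17
Step 2: prey: 46+18-23=41; pred: 17+23-8=32
Step 3: prey: 41+16-39=18; pred: 32+39-16=55
Step 4: prey: 18+7-29=0; pred: 55+29-27=57
Step 5: prey: 0+0-0=0; pred: 57+0-28=29

Answer: 0 29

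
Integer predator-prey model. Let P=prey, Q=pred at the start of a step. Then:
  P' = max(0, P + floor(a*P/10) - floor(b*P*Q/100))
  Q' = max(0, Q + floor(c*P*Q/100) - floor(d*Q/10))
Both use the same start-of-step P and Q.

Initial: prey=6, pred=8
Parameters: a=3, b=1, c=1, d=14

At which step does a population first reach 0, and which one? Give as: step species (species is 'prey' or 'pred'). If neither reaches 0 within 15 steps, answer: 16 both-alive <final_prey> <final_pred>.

Answer: 1 pred

Derivation:
Step 1: prey: 6+1-0=7; pred: 8+0-11=0
First extinction: pred at step 1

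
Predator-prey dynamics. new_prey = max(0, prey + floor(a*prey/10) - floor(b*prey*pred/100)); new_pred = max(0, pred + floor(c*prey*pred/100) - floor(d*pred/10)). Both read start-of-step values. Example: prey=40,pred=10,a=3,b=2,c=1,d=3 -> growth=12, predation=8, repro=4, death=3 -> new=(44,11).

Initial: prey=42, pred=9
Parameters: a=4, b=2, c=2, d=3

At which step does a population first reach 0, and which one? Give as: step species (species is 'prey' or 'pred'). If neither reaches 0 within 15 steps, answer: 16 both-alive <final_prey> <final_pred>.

Answer: 5 prey

Derivation:
Step 1: prey: 42+16-7=51; pred: 9+7-2=14
Step 2: prey: 51+20-14=57; pred: 14+14-4=24
Step 3: prey: 57+22-27=52; pred: 24+27-7=44
Step 4: prey: 52+20-45=27; pred: 44+45-13=76
Step 5: prey: 27+10-41=0; pred: 76+41-22=95
First extinction: prey at step 5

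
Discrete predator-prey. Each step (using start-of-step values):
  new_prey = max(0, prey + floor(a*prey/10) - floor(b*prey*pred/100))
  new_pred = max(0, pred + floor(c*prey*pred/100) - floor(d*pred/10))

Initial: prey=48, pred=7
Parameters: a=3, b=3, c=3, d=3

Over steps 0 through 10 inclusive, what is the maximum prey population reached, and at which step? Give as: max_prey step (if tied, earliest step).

Answer: 52 1

Derivation:
Step 1: prey: 48+14-10=52; pred: 7+10-2=15
Step 2: prey: 52+15-23=44; pred: 15+23-4=34
Step 3: prey: 44+13-44=13; pred: 34+44-10=68
Step 4: prey: 13+3-26=0; pred: 68+26-20=74
Step 5: prey: 0+0-0=0; pred: 74+0-22=52
Step 6: prey: 0+0-0=0; pred: 52+0-15=37
Step 7: prey: 0+0-0=0; pred: 37+0-11=26
Step 8: prey: 0+0-0=0; pred: 26+0-7=19
Step 9: prey: 0+0-0=0; pred: 19+0-5=14
Step 10: prey: 0+0-0=0; pred: 14+0-4=10
Max prey = 52 at step 1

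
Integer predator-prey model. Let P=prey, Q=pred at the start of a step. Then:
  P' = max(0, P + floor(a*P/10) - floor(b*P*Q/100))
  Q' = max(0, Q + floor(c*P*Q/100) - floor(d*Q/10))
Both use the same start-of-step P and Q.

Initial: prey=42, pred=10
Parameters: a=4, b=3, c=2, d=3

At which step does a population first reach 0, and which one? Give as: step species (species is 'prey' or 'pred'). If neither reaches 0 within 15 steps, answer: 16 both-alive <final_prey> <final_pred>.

Answer: 5 prey

Derivation:
Step 1: prey: 42+16-12=46; pred: 10+8-3=15
Step 2: prey: 46+18-20=44; pred: 15+13-4=24
Step 3: prey: 44+17-31=30; pred: 24+21-7=38
Step 4: prey: 30+12-34=8; pred: 38+22-11=49
Step 5: prey: 8+3-11=0; pred: 49+7-14=42
First extinction: prey at step 5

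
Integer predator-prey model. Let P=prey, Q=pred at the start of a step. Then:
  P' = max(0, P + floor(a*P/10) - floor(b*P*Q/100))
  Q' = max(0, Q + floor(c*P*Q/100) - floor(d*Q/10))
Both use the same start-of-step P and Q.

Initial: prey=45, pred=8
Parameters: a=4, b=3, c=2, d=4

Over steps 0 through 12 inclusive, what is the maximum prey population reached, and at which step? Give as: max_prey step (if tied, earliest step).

Step 1: prey: 45+18-10=53; pred: 8+7-3=12
Step 2: prey: 53+21-19=55; pred: 12+12-4=20
Step 3: prey: 55+22-33=44; pred: 20+22-8=34
Step 4: prey: 44+17-44=17; pred: 34+29-13=50
Step 5: prey: 17+6-25=0; pred: 50+17-20=47
Step 6: prey: 0+0-0=0; pred: 47+0-18=29
Step 7: prey: 0+0-0=0; pred: 29+0-11=18
Step 8: prey: 0+0-0=0; pred: 18+0-7=11
Step 9: prey: 0+0-0=0; pred: 11+0-4=7
Step 10: prey: 0+0-0=0; pred: 7+0-2=5
Step 11: prey: 0+0-0=0; pred: 5+0-2=3
Step 12: prey: 0+0-0=0; pred: 3+0-1=2
Max prey = 55 at step 2

Answer: 55 2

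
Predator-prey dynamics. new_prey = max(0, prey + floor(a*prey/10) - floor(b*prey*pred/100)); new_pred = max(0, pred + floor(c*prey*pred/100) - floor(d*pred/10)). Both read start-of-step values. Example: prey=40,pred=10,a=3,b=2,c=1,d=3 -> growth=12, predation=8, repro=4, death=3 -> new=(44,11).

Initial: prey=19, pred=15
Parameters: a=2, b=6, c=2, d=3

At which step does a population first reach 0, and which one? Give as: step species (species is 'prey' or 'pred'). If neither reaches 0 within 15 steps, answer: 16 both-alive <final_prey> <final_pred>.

Answer: 16 both-alive 1 3

Derivation:
Step 1: prey: 19+3-17=5; pred: 15+5-4=16
Step 2: prey: 5+1-4=2; pred: 16+1-4=13
Step 3: prey: 2+0-1=1; pred: 13+0-3=10
Step 4: prey: 1+0-0=1; pred: 10+0-3=7
Step 5: prey: 1+0-0=1; pred: 7+0-2=5
Step 6: prey: 1+0-0=1; pred: 5+0-1=4
Step 7: prey: 1+0-0=1; pred: 4+0-1=3
Step 8: prey: 1+0-0=1; pred: 3+0-0=3
Steps 9-15: state stable at prey=1, pred=3 (no change)
No extinction within 15 steps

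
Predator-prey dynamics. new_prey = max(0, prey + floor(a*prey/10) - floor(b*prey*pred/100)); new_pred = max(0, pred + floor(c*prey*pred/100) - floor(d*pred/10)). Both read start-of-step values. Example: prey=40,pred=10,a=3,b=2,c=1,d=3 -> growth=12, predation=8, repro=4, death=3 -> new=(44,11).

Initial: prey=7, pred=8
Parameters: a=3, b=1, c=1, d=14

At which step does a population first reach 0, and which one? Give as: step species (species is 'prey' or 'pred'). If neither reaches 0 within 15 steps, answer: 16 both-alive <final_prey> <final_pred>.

Answer: 1 pred

Derivation:
Step 1: prey: 7+2-0=9; pred: 8+0-11=0
First extinction: pred at step 1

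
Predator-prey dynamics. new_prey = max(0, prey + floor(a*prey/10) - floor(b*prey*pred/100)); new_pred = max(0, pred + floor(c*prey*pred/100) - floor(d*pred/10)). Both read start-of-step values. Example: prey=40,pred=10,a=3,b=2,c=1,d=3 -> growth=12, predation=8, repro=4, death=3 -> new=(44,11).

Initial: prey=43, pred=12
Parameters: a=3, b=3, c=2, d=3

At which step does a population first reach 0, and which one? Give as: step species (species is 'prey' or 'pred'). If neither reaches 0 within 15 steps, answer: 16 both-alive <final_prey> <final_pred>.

Answer: 5 prey

Derivation:
Step 1: prey: 43+12-15=40; pred: 12+10-3=19
Step 2: prey: 40+12-22=30; pred: 19+15-5=29
Step 3: prey: 30+9-26=13; pred: 29+17-8=38
Step 4: prey: 13+3-14=2; pred: 38+9-11=36
Step 5: prey: 2+0-2=0; pred: 36+1-10=27
First extinction: prey at step 5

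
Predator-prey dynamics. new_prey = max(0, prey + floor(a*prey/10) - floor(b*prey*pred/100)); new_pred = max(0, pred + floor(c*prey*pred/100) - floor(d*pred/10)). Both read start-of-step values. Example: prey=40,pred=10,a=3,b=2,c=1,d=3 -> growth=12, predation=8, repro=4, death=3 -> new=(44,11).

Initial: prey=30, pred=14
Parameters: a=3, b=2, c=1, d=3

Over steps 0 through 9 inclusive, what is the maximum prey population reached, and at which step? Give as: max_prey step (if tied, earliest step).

Answer: 33 3

Derivation:
Step 1: prey: 30+9-8=31; pred: 14+4-4=14
Step 2: prey: 31+9-8=32; pred: 14+4-4=14
Step 3: prey: 32+9-8=33; pred: 14+4-4=14
Step 4: prey: 33+9-9=33; pred: 14+4-4=14
Step 5: prey: 33+9-9=33; pred: 14+4-4=14
Step 6: prey: 33+9-9=33; pred: 14+4-4=14
Step 7: prey: 33+9-9=33; pred: 14+4-4=14
Step 8: prey: 33+9-9=33; pred: 14+4-4=14
Step 9: prey: 33+9-9=33; pred: 14+4-4=14
Max prey = 33 at step 3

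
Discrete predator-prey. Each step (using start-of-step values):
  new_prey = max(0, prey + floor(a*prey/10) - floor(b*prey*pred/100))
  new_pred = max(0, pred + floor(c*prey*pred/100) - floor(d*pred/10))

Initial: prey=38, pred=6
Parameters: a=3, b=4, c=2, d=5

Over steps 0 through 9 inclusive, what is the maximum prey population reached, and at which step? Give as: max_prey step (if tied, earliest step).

Answer: 41 2

Derivation:
Step 1: prey: 38+11-9=40; pred: 6+4-3=7
Step 2: prey: 40+12-11=41; pred: 7+5-3=9
Step 3: prey: 41+12-14=39; pred: 9+7-4=12
Step 4: prey: 39+11-18=32; pred: 12+9-6=15
Step 5: prey: 32+9-19=22; pred: 15+9-7=17
Step 6: prey: 22+6-14=14; pred: 17+7-8=16
Step 7: prey: 14+4-8=10; pred: 16+4-8=12
Step 8: prey: 10+3-4=9; pred: 12+2-6=8
Step 9: prey: 9+2-2=9; pred: 8+1-4=5
Max prey = 41 at step 2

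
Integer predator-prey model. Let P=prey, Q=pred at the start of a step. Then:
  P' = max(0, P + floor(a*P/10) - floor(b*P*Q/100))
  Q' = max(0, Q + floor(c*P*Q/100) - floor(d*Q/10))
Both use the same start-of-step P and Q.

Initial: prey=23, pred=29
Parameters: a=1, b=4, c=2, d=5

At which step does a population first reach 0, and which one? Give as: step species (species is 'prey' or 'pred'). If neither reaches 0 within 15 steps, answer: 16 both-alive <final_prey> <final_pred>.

Answer: 1 prey

Derivation:
Step 1: prey: 23+2-26=0; pred: 29+13-14=28
First extinction: prey at step 1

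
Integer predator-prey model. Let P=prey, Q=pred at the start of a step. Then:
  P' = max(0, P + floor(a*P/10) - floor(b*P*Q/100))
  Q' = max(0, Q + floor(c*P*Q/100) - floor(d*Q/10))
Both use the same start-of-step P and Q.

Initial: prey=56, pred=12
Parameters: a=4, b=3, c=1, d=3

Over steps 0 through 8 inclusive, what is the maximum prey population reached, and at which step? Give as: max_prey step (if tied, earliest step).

Answer: 58 1

Derivation:
Step 1: prey: 56+22-20=58; pred: 12+6-3=15
Step 2: prey: 58+23-26=55; pred: 15+8-4=19
Step 3: prey: 55+22-31=46; pred: 19+10-5=24
Step 4: prey: 46+18-33=31; pred: 24+11-7=28
Step 5: prey: 31+12-26=17; pred: 28+8-8=28
Step 6: prey: 17+6-14=9; pred: 28+4-8=24
Step 7: prey: 9+3-6=6; pred: 24+2-7=19
Step 8: prey: 6+2-3=5; pred: 19+1-5=15
Max prey = 58 at step 1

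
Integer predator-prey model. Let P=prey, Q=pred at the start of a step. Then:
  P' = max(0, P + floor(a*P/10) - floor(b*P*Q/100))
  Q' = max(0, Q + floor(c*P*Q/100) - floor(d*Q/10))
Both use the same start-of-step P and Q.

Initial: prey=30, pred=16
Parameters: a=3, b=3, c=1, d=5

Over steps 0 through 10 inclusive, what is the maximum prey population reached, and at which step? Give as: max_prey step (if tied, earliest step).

Answer: 74 10

Derivation:
Step 1: prey: 30+9-14=25; pred: 16+4-8=12
Step 2: prey: 25+7-9=23; pred: 12+3-6=9
Step 3: prey: 23+6-6=23; pred: 9+2-4=7
Step 4: prey: 23+6-4=25; pred: 7+1-3=5
Step 5: prey: 25+7-3=29; pred: 5+1-2=4
Step 6: prey: 29+8-3=34; pred: 4+1-2=3
Step 7: prey: 34+10-3=41; pred: 3+1-1=3
Step 8: prey: 41+12-3=50; pred: 3+1-1=3
Step 9: prey: 50+15-4=61; pred: 3+1-1=3
Step 10: prey: 61+18-5=74; pred: 3+1-1=3
Max prey = 74 at step 10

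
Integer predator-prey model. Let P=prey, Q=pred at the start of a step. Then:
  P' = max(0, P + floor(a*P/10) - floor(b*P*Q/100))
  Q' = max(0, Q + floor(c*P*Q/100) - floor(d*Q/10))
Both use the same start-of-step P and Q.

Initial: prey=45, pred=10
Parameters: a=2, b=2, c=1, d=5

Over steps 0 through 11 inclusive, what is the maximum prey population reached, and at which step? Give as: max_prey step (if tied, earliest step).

Step 1: prey: 45+9-9=45; pred: 10+4-5=9
Step 2: prey: 45+9-8=46; pred: 9+4-4=9
Step 3: prey: 46+9-8=47; pred: 9+4-4=9
Step 4: prey: 47+9-8=48; pred: 9+4-4=9
Step 5: prey: 48+9-8=49; pred: 9+4-4=9
Step 6: prey: 49+9-8=50; pred: 9+4-4=9
Step 7: prey: 50+10-9=51; pred: 9+4-4=9
Step 8: prey: 51+10-9=52; pred: 9+4-4=9
Step 9: prey: 52+10-9=53; pred: 9+4-4=9
Step 10: prey: 53+10-9=54; pred: 9+4-4=9
Step 11: prey: 54+10-9=55; pred: 9+4-4=9
Max prey = 55 at step 11

Answer: 55 11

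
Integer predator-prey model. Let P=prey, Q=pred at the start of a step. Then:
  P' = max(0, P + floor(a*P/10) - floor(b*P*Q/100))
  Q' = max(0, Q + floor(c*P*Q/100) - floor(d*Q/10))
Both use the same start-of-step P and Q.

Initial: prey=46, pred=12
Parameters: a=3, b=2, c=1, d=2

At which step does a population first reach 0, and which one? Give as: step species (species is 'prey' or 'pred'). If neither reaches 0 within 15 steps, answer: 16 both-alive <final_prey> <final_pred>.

Answer: 16 both-alive 2 8

Derivation:
Step 1: prey: 46+13-11=48; pred: 12+5-2=15
Step 2: prey: 48+14-14=48; pred: 15+7-3=19
Step 3: prey: 48+14-18=44; pred: 19+9-3=25
Step 4: prey: 44+13-22=35; pred: 25+11-5=31
Step 5: prey: 35+10-21=24; pred: 31+10-6=35
Step 6: prey: 24+7-16=15; pred: 35+8-7=36
Step 7: prey: 15+4-10=9; pred: 36+5-7=34
Step 8: prey: 9+2-6=5; pred: 34+3-6=31
Step 9: prey: 5+1-3=3; pred: 31+1-6=26
Step 10: prey: 3+0-1=2; pred: 26+0-5=21
Step 11: prey: 2+0-0=2; pred: 21+0-4=17
Step 12: prey: 2+0-0=2; pred: 17+0-3=14
Step 13: prey: 2+0-0=2; pred: 14+0-2=12
Step 14: prey: 2+0-0=2; pred: 12+0-2=10
Step 15: prey: 2+0-0=2; pred: 10+0-2=8
No extinction within 15 steps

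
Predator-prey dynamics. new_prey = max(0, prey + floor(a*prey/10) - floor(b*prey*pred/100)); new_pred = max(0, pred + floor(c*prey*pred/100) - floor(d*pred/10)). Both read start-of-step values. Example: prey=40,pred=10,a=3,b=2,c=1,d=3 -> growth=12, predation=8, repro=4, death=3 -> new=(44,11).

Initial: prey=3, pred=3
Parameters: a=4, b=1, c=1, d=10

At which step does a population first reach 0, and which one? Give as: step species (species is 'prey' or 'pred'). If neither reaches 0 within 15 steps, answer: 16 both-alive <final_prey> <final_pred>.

Step 1: prey: 3+1-0=4; pred: 3+0-3=0
First extinction: pred at step 1

Answer: 1 pred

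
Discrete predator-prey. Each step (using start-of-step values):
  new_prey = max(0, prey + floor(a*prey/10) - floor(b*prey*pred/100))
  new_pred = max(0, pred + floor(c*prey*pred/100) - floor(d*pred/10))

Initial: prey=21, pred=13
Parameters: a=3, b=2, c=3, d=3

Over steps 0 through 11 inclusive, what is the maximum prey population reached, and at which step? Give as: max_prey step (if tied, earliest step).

Answer: 22 1

Derivation:
Step 1: prey: 21+6-5=22; pred: 13+8-3=18
Step 2: prey: 22+6-7=21; pred: 18+11-5=24
Step 3: prey: 21+6-10=17; pred: 24+15-7=32
Step 4: prey: 17+5-10=12; pred: 32+16-9=39
Step 5: prey: 12+3-9=6; pred: 39+14-11=42
Step 6: prey: 6+1-5=2; pred: 42+7-12=37
Step 7: prey: 2+0-1=1; pred: 37+2-11=28
Step 8: prey: 1+0-0=1; pred: 28+0-8=20
Step 9: prey: 1+0-0=1; pred: 20+0-6=14
Step 10: prey: 1+0-0=1; pred: 14+0-4=10
Step 11: prey: 1+0-0=1; pred: 10+0-3=7
Max prey = 22 at step 1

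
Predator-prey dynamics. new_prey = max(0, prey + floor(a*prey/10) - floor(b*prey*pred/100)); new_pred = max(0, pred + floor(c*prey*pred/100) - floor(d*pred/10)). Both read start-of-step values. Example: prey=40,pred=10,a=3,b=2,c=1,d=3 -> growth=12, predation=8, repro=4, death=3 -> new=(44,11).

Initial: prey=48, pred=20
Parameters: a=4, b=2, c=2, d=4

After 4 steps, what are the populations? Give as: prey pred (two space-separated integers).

Step 1: prey: 48+19-19=48; pred: 20+19-8=31
Step 2: prey: 48+19-29=38; pred: 31+29-12=48
Step 3: prey: 38+15-36=17; pred: 48+36-19=65
Step 4: prey: 17+6-22=1; pred: 65+22-26=61

Answer: 1 61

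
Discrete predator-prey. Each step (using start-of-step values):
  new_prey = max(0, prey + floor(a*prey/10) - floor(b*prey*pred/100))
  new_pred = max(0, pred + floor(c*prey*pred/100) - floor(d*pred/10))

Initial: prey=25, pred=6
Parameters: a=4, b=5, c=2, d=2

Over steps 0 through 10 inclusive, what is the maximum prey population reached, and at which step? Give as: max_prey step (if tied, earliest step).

Step 1: prey: 25+10-7=28; pred: 6+3-1=8
Step 2: prey: 28+11-11=28; pred: 8+4-1=11
Step 3: prey: 28+11-15=24; pred: 11+6-2=15
Step 4: prey: 24+9-18=15; pred: 15+7-3=19
Step 5: prey: 15+6-14=7; pred: 19+5-3=21
Step 6: prey: 7+2-7=2; pred: 21+2-4=19
Step 7: prey: 2+0-1=1; pred: 19+0-3=16
Step 8: prey: 1+0-0=1; pred: 16+0-3=13
Step 9: prey: 1+0-0=1; pred: 13+0-2=11
Step 10: prey: 1+0-0=1; pred: 11+0-2=9
Max prey = 28 at step 1

Answer: 28 1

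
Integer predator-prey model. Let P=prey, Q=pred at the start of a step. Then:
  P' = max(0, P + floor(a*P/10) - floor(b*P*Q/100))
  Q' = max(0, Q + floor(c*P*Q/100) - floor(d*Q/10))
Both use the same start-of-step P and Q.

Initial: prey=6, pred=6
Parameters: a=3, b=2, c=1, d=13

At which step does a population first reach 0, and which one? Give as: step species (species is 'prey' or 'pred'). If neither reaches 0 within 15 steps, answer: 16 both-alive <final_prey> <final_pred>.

Step 1: prey: 6+1-0=7; pred: 6+0-7=0
First extinction: pred at step 1

Answer: 1 pred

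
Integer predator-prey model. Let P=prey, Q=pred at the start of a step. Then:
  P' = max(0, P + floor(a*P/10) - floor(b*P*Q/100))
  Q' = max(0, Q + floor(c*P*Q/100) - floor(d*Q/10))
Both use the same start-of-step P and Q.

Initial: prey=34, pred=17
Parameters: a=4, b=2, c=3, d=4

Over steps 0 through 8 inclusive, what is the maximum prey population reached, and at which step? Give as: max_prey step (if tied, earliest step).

Step 1: prey: 34+13-11=36; pred: 17+17-6=28
Step 2: prey: 36+14-20=30; pred: 28+30-11=47
Step 3: prey: 30+12-28=14; pred: 47+42-18=71
Step 4: prey: 14+5-19=0; pred: 71+29-28=72
Step 5: prey: 0+0-0=0; pred: 72+0-28=44
Step 6: prey: 0+0-0=0; pred: 44+0-17=27
Step 7: prey: 0+0-0=0; pred: 27+0-10=17
Step 8: prey: 0+0-0=0; pred: 17+0-6=11
Max prey = 36 at step 1

Answer: 36 1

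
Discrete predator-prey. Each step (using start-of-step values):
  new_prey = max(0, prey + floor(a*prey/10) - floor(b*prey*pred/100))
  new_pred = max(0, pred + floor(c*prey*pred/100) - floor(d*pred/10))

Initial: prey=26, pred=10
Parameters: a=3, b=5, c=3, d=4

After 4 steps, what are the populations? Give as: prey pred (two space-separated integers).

Answer: 5 11

Derivation:
Step 1: prey: 26+7-13=20; pred: 10+7-4=13
Step 2: prey: 20+6-13=13; pred: 13+7-5=15
Step 3: prey: 13+3-9=7; pred: 15+5-6=14
Step 4: prey: 7+2-4=5; pred: 14+2-5=11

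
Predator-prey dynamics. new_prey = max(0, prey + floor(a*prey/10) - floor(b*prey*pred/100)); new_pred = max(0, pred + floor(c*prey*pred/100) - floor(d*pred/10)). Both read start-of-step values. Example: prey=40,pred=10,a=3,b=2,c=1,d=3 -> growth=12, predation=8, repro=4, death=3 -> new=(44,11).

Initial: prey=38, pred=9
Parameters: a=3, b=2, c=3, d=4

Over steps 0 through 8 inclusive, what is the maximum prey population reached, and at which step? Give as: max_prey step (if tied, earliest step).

Step 1: prey: 38+11-6=43; pred: 9+10-3=16
Step 2: prey: 43+12-13=42; pred: 16+20-6=30
Step 3: prey: 42+12-25=29; pred: 30+37-12=55
Step 4: prey: 29+8-31=6; pred: 55+47-22=80
Step 5: prey: 6+1-9=0; pred: 80+14-32=62
Step 6: prey: 0+0-0=0; pred: 62+0-24=38
Step 7: prey: 0+0-0=0; pred: 38+0-15=23
Step 8: prey: 0+0-0=0; pred: 23+0-9=14
Max prey = 43 at step 1

Answer: 43 1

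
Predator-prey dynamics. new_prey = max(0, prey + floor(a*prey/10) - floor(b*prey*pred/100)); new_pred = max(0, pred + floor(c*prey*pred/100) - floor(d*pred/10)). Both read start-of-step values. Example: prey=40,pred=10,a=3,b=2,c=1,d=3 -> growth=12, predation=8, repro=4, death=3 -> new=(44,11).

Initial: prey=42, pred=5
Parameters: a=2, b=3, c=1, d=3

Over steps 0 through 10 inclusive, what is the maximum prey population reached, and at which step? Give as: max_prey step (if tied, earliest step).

Answer: 45 2

Derivation:
Step 1: prey: 42+8-6=44; pred: 5+2-1=6
Step 2: prey: 44+8-7=45; pred: 6+2-1=7
Step 3: prey: 45+9-9=45; pred: 7+3-2=8
Step 4: prey: 45+9-10=44; pred: 8+3-2=9
Step 5: prey: 44+8-11=41; pred: 9+3-2=10
Step 6: prey: 41+8-12=37; pred: 10+4-3=11
Step 7: prey: 37+7-12=32; pred: 11+4-3=12
Step 8: prey: 32+6-11=27; pred: 12+3-3=12
Step 9: prey: 27+5-9=23; pred: 12+3-3=12
Step 10: prey: 23+4-8=19; pred: 12+2-3=11
Max prey = 45 at step 2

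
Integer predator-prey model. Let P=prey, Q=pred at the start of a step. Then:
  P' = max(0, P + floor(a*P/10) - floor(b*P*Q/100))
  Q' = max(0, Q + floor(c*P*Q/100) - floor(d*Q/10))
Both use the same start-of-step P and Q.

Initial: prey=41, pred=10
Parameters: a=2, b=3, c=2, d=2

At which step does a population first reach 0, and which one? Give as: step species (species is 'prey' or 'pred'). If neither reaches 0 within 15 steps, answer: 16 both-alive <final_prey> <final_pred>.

Step 1: prey: 41+8-12=37; pred: 10+8-2=16
Step 2: prey: 37+7-17=27; pred: 16+11-3=24
Step 3: prey: 27+5-19=13; pred: 24+12-4=32
Step 4: prey: 13+2-12=3; pred: 32+8-6=34
Step 5: prey: 3+0-3=0; pred: 34+2-6=30
First extinction: prey at step 5

Answer: 5 prey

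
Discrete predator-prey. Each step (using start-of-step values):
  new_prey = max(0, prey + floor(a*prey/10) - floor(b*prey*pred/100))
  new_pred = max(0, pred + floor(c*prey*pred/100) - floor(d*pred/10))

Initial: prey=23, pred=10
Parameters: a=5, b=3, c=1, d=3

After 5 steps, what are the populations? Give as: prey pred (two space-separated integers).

Step 1: prey: 23+11-6=28; pred: 10+2-3=9
Step 2: prey: 28+14-7=35; pred: 9+2-2=9
Step 3: prey: 35+17-9=43; pred: 9+3-2=10
Step 4: prey: 43+21-12=52; pred: 10+4-3=11
Step 5: prey: 52+26-17=61; pred: 11+5-3=13

Answer: 61 13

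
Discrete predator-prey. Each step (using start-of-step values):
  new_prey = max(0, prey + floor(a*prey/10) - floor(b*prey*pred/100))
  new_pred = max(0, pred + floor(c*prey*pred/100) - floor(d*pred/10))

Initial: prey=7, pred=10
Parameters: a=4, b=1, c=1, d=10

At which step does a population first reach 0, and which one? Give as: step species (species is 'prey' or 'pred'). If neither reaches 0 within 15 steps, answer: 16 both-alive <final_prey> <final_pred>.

Step 1: prey: 7+2-0=9; pred: 10+0-10=0
First extinction: pred at step 1

Answer: 1 pred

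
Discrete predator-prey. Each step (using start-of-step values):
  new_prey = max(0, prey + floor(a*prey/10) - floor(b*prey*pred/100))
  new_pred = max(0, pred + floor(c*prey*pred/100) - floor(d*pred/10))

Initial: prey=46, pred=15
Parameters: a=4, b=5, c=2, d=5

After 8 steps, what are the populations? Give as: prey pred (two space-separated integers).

Step 1: prey: 46+18-34=30; pred: 15+13-7=21
Step 2: prey: 30+12-31=11; pred: 21+12-10=23
Step 3: prey: 11+4-12=3; pred: 23+5-11=17
Step 4: prey: 3+1-2=2; pred: 17+1-8=10
Step 5: prey: 2+0-1=1; pred: 10+0-5=5
Step 6: prey: 1+0-0=1; pred: 5+0-2=3
Step 7: prey: 1+0-0=1; pred: 3+0-1=2
Step 8: prey: 1+0-0=1; pred: 2+0-1=1

Answer: 1 1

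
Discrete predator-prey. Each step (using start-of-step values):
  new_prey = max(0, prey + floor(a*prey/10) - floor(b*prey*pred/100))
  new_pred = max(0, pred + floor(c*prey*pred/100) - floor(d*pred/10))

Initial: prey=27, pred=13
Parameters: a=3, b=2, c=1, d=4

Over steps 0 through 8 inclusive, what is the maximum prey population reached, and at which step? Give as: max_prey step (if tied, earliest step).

Answer: 64 8

Derivation:
Step 1: prey: 27+8-7=28; pred: 13+3-5=11
Step 2: prey: 28+8-6=30; pred: 11+3-4=10
Step 3: prey: 30+9-6=33; pred: 10+3-4=9
Step 4: prey: 33+9-5=37; pred: 9+2-3=8
Step 5: prey: 37+11-5=43; pred: 8+2-3=7
Step 6: prey: 43+12-6=49; pred: 7+3-2=8
Step 7: prey: 49+14-7=56; pred: 8+3-3=8
Step 8: prey: 56+16-8=64; pred: 8+4-3=9
Max prey = 64 at step 8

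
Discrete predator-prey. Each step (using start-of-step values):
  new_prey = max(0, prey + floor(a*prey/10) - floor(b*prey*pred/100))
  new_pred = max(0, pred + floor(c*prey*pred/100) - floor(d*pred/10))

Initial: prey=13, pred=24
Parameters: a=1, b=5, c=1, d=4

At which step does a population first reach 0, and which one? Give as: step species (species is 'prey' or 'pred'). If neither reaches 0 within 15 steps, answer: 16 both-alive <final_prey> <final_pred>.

Step 1: prey: 13+1-15=0; pred: 24+3-9=18
First extinction: prey at step 1

Answer: 1 prey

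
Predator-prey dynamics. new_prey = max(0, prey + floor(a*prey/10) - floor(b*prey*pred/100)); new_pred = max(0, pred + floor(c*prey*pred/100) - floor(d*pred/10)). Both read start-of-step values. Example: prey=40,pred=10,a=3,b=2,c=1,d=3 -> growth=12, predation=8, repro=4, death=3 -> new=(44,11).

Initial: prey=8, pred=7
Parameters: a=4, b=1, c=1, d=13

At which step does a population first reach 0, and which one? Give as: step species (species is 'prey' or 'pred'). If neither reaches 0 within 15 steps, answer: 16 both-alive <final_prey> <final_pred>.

Answer: 1 pred

Derivation:
Step 1: prey: 8+3-0=11; pred: 7+0-9=0
First extinction: pred at step 1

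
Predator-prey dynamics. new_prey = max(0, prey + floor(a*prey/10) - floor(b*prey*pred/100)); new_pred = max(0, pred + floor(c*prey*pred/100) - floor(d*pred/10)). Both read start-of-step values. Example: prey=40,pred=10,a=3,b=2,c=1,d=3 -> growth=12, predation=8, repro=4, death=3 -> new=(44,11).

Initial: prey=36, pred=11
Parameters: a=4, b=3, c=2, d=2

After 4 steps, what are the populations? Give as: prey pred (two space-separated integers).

Step 1: prey: 36+14-11=39; pred: 11+7-2=16
Step 2: prey: 39+15-18=36; pred: 16+12-3=25
Step 3: prey: 36+14-27=23; pred: 25+18-5=38
Step 4: prey: 23+9-26=6; pred: 38+17-7=48

Answer: 6 48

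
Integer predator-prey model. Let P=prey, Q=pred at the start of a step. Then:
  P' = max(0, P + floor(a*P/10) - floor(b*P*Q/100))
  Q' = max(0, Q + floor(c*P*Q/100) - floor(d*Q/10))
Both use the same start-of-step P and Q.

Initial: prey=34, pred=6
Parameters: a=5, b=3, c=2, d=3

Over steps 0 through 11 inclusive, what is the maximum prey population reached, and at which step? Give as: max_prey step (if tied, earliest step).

Step 1: prey: 34+17-6=45; pred: 6+4-1=9
Step 2: prey: 45+22-12=55; pred: 9+8-2=15
Step 3: prey: 55+27-24=58; pred: 15+16-4=27
Step 4: prey: 58+29-46=41; pred: 27+31-8=50
Step 5: prey: 41+20-61=0; pred: 50+41-15=76
Step 6: prey: 0+0-0=0; pred: 76+0-22=54
Step 7: prey: 0+0-0=0; pred: 54+0-16=38
Step 8: prey: 0+0-0=0; pred: 38+0-11=27
Step 9: prey: 0+0-0=0; pred: 27+0-8=19
Step 10: prey: 0+0-0=0; pred: 19+0-5=14
Step 11: prey: 0+0-0=0; pred: 14+0-4=10
Max prey = 58 at step 3

Answer: 58 3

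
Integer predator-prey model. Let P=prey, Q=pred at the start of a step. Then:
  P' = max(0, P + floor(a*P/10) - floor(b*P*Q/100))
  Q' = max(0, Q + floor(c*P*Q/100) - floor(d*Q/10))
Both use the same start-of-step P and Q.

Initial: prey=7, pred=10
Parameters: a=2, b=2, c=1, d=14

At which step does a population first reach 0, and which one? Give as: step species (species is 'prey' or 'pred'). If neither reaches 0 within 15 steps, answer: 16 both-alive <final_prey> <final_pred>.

Step 1: prey: 7+1-1=7; pred: 10+0-14=0
First extinction: pred at step 1

Answer: 1 pred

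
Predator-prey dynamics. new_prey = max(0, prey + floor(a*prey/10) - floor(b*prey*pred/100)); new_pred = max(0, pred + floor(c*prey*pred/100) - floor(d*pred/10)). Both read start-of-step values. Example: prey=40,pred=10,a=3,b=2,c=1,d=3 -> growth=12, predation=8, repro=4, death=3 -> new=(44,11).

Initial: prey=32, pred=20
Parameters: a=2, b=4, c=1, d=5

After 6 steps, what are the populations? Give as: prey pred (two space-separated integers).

Answer: 8 1

Derivation:
Step 1: prey: 32+6-25=13; pred: 20+6-10=16
Step 2: prey: 13+2-8=7; pred: 16+2-8=10
Step 3: prey: 7+1-2=6; pred: 10+0-5=5
Step 4: prey: 6+1-1=6; pred: 5+0-2=3
Step 5: prey: 6+1-0=7; pred: 3+0-1=2
Step 6: prey: 7+1-0=8; pred: 2+0-1=1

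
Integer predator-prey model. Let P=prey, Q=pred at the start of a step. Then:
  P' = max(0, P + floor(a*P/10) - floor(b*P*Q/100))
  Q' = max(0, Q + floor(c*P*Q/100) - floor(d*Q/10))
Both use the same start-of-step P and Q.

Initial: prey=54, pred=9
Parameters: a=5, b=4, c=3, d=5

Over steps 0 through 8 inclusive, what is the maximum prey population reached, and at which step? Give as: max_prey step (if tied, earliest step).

Answer: 62 1

Derivation:
Step 1: prey: 54+27-19=62; pred: 9+14-4=19
Step 2: prey: 62+31-47=46; pred: 19+35-9=45
Step 3: prey: 46+23-82=0; pred: 45+62-22=85
Step 4: prey: 0+0-0=0; pred: 85+0-42=43
Step 5: prey: 0+0-0=0; pred: 43+0-21=22
Step 6: prey: 0+0-0=0; pred: 22+0-11=11
Step 7: prey: 0+0-0=0; pred: 11+0-5=6
Step 8: prey: 0+0-0=0; pred: 6+0-3=3
Max prey = 62 at step 1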